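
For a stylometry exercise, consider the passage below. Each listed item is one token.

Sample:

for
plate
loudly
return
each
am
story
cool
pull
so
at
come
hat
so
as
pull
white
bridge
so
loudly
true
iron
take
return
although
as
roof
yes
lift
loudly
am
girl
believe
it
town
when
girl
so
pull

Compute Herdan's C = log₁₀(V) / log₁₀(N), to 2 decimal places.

0.91

N = 39, V = 28.
log₁₀(V) = 1.447158, log₁₀(N) = 1.591065
C = 1.447158 / 1.591065 = 0.91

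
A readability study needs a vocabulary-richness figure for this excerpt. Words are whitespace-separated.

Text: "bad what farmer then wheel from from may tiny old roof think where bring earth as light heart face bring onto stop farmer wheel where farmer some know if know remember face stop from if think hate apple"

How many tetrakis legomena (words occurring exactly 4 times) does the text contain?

Frequencies: farmer:3, from:3, wheel:2, think:2, where:2, bring:2, face:2, stop:2, know:2, if:2, bad:1, what:1, then:1, may:1, tiny:1, old:1, roof:1, earth:1, as:1, light:1, … (6 more, each freq 1)
Words with frequency 4: (none)

0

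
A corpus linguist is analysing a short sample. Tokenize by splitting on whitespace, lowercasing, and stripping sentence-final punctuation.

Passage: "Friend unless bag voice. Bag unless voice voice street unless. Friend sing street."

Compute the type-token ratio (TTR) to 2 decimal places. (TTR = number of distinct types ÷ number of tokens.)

N = 13 tokens, V = 6 types.
TTR = V / N = 6 / 13 = 0.46

0.46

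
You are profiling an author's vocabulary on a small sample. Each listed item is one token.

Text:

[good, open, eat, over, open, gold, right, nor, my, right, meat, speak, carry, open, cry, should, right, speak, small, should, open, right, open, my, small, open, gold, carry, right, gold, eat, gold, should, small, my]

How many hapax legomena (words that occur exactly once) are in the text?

5

Frequencies: open:6, right:5, gold:4, my:3, should:3, small:3, eat:2, speak:2, carry:2, good:1, over:1, nor:1, meat:1, cry:1
Hapax (freq=1): cry, good, meat, nor, over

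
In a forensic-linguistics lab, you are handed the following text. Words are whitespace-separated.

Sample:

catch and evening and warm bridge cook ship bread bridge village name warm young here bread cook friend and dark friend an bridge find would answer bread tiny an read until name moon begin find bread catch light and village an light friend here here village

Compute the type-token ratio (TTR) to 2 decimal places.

0.52

N = 46 tokens, V = 24 types.
TTR = V / N = 24 / 46 = 0.52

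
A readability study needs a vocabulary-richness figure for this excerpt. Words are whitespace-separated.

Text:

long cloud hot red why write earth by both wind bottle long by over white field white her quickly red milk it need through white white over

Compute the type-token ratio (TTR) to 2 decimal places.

0.74

N = 27 tokens, V = 20 types.
TTR = V / N = 20 / 27 = 0.74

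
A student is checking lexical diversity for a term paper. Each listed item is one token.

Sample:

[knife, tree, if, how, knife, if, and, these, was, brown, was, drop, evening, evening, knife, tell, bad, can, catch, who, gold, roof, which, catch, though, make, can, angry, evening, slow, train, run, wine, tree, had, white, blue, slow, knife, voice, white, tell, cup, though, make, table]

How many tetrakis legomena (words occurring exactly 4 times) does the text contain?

Frequencies: knife:4, evening:3, tree:2, if:2, was:2, tell:2, can:2, catch:2, though:2, make:2, slow:2, white:2, how:1, and:1, these:1, brown:1, drop:1, bad:1, who:1, gold:1, … (11 more, each freq 1)
Words with frequency 4: knife

1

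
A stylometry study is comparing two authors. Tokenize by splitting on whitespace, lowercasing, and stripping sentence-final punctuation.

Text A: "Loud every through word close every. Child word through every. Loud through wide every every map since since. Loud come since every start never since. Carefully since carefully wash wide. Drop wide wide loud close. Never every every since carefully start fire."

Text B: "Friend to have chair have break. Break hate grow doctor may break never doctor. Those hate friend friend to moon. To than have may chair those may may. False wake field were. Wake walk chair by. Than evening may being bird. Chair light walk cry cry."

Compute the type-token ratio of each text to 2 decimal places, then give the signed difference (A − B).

-0.14

TTR(A) = 16/42 = 0.38
TTR(B) = 24/46 = 0.52
Difference = 0.38 − 0.52 = -0.14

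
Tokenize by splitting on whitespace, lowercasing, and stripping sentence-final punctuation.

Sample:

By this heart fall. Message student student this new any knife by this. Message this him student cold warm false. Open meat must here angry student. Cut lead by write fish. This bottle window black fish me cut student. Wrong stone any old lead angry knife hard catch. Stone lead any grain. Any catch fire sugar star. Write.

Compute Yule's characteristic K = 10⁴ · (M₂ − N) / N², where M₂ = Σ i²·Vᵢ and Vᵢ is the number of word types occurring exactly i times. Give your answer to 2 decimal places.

237.81

Frequencies: this:5, student:5, any:4, by:3, lead:3, message:2, knife:2, angry:2, cut:2, write:2, fish:2, stone:2, catch:2, heart:1, fall:1, new:1, him:1, cold:1, warm:1, false:1, … (15 more, each freq 1)
N = 58. Frequency spectrum: V_1=22, V_2=8, V_3=2, V_4=1, V_5=2
M₂ = 1²·22 + 2²·8 + 3²·2 + 4²·1 + 5²·2 = 138
K = 10000 × (138 − 58) / 58² = 237.81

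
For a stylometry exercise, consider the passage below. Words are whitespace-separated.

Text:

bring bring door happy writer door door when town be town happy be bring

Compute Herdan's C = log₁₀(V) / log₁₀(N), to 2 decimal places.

0.74

N = 14, V = 7.
log₁₀(V) = 0.845098, log₁₀(N) = 1.146128
C = 0.845098 / 1.146128 = 0.74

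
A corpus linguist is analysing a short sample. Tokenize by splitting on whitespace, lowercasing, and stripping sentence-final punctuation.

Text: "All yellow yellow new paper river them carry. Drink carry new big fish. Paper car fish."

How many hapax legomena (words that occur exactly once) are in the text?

6

Frequencies: yellow:2, new:2, paper:2, carry:2, fish:2, all:1, river:1, them:1, drink:1, big:1, car:1
Hapax (freq=1): all, big, car, drink, river, them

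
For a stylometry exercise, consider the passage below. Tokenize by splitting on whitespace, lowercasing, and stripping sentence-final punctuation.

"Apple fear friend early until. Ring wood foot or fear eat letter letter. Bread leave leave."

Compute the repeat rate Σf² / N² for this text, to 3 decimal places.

Frequencies: fear:2, letter:2, leave:2, apple:1, friend:1, early:1, until:1, ring:1, wood:1, foot:1, or:1, eat:1, bread:1
Σf² = 22; N² = 256
Repeat rate = 22 / 256 = 0.086

0.086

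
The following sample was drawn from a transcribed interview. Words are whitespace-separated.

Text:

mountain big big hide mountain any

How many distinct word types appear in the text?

4

Distinct types: {any, big, hide, mountain}
V = 4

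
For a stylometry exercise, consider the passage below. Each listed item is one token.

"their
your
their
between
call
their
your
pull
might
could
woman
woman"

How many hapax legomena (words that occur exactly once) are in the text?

Frequencies: their:3, your:2, woman:2, between:1, call:1, pull:1, might:1, could:1
Hapax (freq=1): between, call, could, might, pull

5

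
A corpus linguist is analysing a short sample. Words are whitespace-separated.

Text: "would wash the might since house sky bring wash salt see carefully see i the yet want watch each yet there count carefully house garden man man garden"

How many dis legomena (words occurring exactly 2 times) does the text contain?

8

Frequencies: wash:2, the:2, house:2, see:2, carefully:2, yet:2, garden:2, man:2, would:1, might:1, since:1, sky:1, bring:1, salt:1, i:1, want:1, watch:1, each:1, there:1, count:1
Words with frequency 2: carefully, garden, house, man, see, the, wash, yet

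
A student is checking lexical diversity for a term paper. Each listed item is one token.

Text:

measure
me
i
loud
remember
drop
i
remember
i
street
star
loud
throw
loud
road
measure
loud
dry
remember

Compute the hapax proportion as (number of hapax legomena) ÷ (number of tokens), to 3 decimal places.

Frequencies: loud:4, i:3, remember:3, measure:2, me:1, drop:1, street:1, star:1, throw:1, road:1, dry:1
Hapax count = 7; token count = 19.
Ratio = 7 / 19 = 0.368

0.368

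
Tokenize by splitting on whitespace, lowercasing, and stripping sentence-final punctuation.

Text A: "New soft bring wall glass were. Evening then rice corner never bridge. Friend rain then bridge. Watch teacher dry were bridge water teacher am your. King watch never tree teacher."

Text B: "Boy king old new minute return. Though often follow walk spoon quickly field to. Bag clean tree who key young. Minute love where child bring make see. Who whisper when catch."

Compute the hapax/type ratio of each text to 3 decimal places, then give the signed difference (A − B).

A: hapax=16, V=22, ratio=0.727
B: hapax=27, V=29, ratio=0.931
Difference = 0.727 − 0.931 = -0.204

-0.204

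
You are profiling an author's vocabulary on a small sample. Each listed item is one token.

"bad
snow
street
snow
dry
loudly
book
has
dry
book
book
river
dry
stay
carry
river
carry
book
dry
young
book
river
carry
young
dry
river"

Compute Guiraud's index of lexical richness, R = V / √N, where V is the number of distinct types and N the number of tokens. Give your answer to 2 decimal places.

2.16

N = 26, V = 11.
√N = 5.099020
R = 11 / 5.099020 = 2.16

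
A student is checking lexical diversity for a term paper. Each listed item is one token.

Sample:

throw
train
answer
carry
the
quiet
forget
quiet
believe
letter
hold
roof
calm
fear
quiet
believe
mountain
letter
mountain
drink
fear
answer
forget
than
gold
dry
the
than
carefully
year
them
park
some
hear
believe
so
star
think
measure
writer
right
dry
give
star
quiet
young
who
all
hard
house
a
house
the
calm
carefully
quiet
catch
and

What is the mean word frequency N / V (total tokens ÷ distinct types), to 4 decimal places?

1.4872

N = 58 tokens, V = 39 types.
Mean frequency = N / V = 58 / 39 = 1.4872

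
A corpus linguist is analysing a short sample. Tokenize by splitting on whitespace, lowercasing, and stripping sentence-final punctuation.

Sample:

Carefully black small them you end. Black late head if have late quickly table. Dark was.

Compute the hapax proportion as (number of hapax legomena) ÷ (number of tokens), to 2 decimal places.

Frequencies: black:2, late:2, carefully:1, small:1, them:1, you:1, end:1, head:1, if:1, have:1, quickly:1, table:1, dark:1, was:1
Hapax count = 12; token count = 16.
Ratio = 12 / 16 = 0.75

0.75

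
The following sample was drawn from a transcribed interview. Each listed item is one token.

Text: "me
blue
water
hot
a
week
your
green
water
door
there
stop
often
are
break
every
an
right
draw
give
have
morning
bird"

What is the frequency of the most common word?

Frequencies: water:2, me:1, blue:1, hot:1, a:1, week:1, your:1, green:1, door:1, there:1, stop:1, often:1, are:1, break:1, every:1, an:1, right:1, draw:1, give:1, have:1, … (2 more, each freq 1)
Most common: 'water' with frequency 2.

2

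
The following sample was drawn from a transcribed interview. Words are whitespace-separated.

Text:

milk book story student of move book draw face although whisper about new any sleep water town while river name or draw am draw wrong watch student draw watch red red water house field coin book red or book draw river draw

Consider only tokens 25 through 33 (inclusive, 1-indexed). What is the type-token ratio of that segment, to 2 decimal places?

Segment tokens 25–33: wrong, watch, student, draw, watch, red, red, water, house
Segment N = 9, segment V = 7.
TTR = 7 / 9 = 0.78

0.78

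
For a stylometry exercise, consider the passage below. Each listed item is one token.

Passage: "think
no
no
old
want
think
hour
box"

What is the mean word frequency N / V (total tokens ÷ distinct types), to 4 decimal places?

1.3333

N = 8 tokens, V = 6 types.
Mean frequency = N / V = 8 / 6 = 1.3333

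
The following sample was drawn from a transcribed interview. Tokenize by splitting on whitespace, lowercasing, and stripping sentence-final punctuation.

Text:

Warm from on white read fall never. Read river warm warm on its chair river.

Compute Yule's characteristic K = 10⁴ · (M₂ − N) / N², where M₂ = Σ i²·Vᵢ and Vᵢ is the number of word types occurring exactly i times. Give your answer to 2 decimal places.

533.33

Frequencies: warm:3, on:2, read:2, river:2, from:1, white:1, fall:1, never:1, its:1, chair:1
N = 15. Frequency spectrum: V_1=6, V_2=3, V_3=1
M₂ = 1²·6 + 2²·3 + 3²·1 = 27
K = 10000 × (27 − 15) / 15² = 533.33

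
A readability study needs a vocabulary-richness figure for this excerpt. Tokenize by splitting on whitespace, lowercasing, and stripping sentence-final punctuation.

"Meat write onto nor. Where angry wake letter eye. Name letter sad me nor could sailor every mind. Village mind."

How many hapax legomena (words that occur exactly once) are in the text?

14

Frequencies: nor:2, letter:2, mind:2, meat:1, write:1, onto:1, where:1, angry:1, wake:1, eye:1, name:1, sad:1, me:1, could:1, sailor:1, every:1, village:1
Hapax (freq=1): angry, could, every, eye, me, meat, name, onto, sad, sailor, village, wake, where, write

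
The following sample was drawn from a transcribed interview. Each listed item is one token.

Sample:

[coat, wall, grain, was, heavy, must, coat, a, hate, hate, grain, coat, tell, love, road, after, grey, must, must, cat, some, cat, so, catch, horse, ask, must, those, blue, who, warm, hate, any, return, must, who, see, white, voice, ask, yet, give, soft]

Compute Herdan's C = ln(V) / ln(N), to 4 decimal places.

0.9130

N = 43, V = 31.
ln(V) = 3.433987, ln(N) = 3.761200
C = 3.433987 / 3.761200 = 0.9130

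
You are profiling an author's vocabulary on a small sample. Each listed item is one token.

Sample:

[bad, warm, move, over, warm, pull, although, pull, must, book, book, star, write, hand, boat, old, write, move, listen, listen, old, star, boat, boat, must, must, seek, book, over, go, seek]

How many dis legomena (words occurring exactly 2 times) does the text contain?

Frequencies: must:3, book:3, boat:3, warm:2, move:2, over:2, pull:2, star:2, write:2, old:2, listen:2, seek:2, bad:1, although:1, hand:1, go:1
Words with frequency 2: listen, move, old, over, pull, seek, star, warm, write

9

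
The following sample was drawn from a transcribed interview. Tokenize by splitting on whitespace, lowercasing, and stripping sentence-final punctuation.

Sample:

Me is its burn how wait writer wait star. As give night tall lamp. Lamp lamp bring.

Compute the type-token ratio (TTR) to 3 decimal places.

N = 17 tokens, V = 14 types.
TTR = V / N = 14 / 17 = 0.824

0.824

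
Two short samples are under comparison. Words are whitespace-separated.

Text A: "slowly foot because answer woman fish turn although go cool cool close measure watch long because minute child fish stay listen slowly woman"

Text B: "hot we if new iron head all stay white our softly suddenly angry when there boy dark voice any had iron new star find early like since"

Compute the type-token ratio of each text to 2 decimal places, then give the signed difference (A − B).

TTR(A) = 18/23 = 0.78
TTR(B) = 25/27 = 0.93
Difference = 0.78 − 0.93 = -0.15

-0.15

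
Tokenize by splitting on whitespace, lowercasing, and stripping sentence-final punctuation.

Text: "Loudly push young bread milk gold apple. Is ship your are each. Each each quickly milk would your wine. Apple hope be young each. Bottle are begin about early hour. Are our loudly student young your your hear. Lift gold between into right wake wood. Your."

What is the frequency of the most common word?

5

Frequencies: your:5, each:4, young:3, are:3, loudly:2, milk:2, gold:2, apple:2, push:1, bread:1, is:1, ship:1, quickly:1, would:1, wine:1, hope:1, be:1, bottle:1, begin:1, about:1, … (11 more, each freq 1)
Most common: 'your' with frequency 5.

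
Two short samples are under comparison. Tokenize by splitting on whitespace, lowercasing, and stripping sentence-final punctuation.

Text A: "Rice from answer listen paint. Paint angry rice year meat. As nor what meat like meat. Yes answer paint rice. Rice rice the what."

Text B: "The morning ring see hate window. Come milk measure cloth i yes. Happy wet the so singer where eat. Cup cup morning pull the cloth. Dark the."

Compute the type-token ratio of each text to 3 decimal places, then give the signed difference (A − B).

-0.195

TTR(A) = 14/24 = 0.583
TTR(B) = 21/27 = 0.778
Difference = 0.583 − 0.778 = -0.195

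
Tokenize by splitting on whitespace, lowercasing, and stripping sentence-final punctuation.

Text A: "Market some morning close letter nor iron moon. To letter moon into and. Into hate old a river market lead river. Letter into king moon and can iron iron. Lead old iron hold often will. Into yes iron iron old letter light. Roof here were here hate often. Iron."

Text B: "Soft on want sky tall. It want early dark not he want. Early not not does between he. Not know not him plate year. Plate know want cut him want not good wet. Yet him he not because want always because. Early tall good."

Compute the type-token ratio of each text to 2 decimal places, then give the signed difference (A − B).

TTR(A) = 26/49 = 0.53
TTR(B) = 22/44 = 0.50
Difference = 0.53 − 0.50 = 0.03

0.03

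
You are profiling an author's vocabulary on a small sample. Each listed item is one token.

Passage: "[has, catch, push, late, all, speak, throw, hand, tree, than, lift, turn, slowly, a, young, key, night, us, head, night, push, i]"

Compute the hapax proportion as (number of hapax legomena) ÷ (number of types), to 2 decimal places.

Frequencies: push:2, night:2, has:1, catch:1, late:1, all:1, speak:1, throw:1, hand:1, tree:1, than:1, lift:1, turn:1, slowly:1, a:1, young:1, key:1, us:1, head:1, i:1
Hapax count = 18; type count = 20.
Ratio = 18 / 20 = 0.90

0.90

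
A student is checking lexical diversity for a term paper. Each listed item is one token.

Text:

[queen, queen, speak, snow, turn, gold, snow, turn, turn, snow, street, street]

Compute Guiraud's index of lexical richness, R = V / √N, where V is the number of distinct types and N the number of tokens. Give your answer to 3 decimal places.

N = 12, V = 6.
√N = 3.464102
R = 6 / 3.464102 = 1.732

1.732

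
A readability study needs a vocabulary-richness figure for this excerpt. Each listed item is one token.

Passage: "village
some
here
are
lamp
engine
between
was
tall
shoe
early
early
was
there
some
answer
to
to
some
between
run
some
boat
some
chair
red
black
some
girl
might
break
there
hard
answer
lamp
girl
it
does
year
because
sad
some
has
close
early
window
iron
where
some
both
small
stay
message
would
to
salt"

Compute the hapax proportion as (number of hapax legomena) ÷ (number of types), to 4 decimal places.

Frequencies: some:8, early:3, to:3, lamp:2, between:2, was:2, there:2, answer:2, girl:2, village:1, here:1, are:1, engine:1, tall:1, shoe:1, run:1, boat:1, chair:1, red:1, black:1, … (19 more, each freq 1)
Hapax count = 30; type count = 39.
Ratio = 30 / 39 = 0.7692

0.7692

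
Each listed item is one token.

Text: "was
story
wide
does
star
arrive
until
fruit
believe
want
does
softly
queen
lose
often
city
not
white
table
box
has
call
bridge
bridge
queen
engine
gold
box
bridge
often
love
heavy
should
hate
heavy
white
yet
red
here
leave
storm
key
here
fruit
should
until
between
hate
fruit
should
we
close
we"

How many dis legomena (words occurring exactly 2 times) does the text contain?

10

Frequencies: fruit:3, bridge:3, should:3, does:2, until:2, queen:2, often:2, white:2, box:2, heavy:2, hate:2, here:2, we:2, was:1, story:1, wide:1, star:1, arrive:1, believe:1, want:1, … (17 more, each freq 1)
Words with frequency 2: box, does, hate, heavy, here, often, queen, until, we, white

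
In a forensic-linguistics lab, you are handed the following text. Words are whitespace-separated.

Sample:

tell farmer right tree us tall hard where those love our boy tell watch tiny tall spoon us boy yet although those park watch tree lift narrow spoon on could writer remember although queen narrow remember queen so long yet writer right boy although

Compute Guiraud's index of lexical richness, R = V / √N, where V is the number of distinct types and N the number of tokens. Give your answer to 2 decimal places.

N = 44, V = 27.
√N = 6.633250
R = 27 / 6.633250 = 4.07

4.07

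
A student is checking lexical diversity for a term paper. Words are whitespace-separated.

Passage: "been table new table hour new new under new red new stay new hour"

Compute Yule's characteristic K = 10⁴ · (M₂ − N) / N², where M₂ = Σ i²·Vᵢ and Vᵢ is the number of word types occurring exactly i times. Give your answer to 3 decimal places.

Frequencies: new:6, table:2, hour:2, been:1, under:1, red:1, stay:1
N = 14. Frequency spectrum: V_1=4, V_2=2, V_6=1
M₂ = 1²·4 + 2²·2 + 6²·1 = 48
K = 10000 × (48 − 14) / 14² = 1734.694

1734.694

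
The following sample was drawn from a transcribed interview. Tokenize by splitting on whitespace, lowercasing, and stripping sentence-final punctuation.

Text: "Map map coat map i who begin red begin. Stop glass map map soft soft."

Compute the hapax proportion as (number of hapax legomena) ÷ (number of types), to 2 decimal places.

Frequencies: map:5, begin:2, soft:2, coat:1, i:1, who:1, red:1, stop:1, glass:1
Hapax count = 6; type count = 9.
Ratio = 6 / 9 = 0.67

0.67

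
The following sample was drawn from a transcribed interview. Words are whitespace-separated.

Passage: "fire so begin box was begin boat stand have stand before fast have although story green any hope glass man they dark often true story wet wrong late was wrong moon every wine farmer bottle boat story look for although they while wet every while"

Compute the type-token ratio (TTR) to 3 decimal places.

0.711

N = 45 tokens, V = 32 types.
TTR = V / N = 32 / 45 = 0.711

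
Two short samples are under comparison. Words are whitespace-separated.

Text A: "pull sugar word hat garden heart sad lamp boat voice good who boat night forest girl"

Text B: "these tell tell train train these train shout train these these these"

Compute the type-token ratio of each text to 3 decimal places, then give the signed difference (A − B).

0.605

TTR(A) = 15/16 = 0.938
TTR(B) = 4/12 = 0.333
Difference = 0.938 − 0.333 = 0.605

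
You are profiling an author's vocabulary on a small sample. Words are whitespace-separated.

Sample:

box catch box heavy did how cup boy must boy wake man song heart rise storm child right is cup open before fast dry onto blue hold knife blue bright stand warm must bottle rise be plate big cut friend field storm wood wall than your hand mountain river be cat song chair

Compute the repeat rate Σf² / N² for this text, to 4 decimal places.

0.0253

Frequencies: box:2, cup:2, boy:2, must:2, song:2, rise:2, storm:2, blue:2, be:2, catch:1, heavy:1, did:1, how:1, wake:1, man:1, heart:1, child:1, right:1, is:1, open:1, … (24 more, each freq 1)
Σf² = 71; N² = 2809
Repeat rate = 71 / 2809 = 0.0253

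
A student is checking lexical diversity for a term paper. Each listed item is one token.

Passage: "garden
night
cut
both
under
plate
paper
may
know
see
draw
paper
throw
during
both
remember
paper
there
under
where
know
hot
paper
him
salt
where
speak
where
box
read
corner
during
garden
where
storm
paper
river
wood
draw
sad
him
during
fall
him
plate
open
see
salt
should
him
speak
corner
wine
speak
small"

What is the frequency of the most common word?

5

Frequencies: paper:5, where:4, him:4, during:3, speak:3, garden:2, both:2, under:2, plate:2, know:2, see:2, draw:2, salt:2, corner:2, night:1, cut:1, may:1, throw:1, remember:1, there:1, … (12 more, each freq 1)
Most common: 'paper' with frequency 5.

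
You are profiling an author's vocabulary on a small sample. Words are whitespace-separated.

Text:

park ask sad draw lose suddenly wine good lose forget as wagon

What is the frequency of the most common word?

2

Frequencies: lose:2, park:1, ask:1, sad:1, draw:1, suddenly:1, wine:1, good:1, forget:1, as:1, wagon:1
Most common: 'lose' with frequency 2.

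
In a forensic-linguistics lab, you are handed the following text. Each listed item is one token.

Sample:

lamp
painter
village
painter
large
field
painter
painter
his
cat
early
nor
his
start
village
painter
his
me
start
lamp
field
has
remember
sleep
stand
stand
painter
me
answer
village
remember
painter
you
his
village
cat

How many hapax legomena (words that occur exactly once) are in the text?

7

Frequencies: painter:7, village:4, his:4, lamp:2, field:2, cat:2, start:2, me:2, remember:2, stand:2, large:1, early:1, nor:1, has:1, sleep:1, answer:1, you:1
Hapax (freq=1): answer, early, has, large, nor, sleep, you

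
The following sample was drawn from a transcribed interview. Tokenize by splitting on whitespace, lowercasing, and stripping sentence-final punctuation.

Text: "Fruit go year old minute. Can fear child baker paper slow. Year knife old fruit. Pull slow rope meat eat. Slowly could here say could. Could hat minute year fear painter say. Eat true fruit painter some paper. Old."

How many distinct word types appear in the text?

24

Distinct types: {baker, can, child, could, eat, fear, fruit, go, hat, here, knife, meat, minute, old, painter, paper, pull, rope, say, slow, slowly, some, true, year}
V = 24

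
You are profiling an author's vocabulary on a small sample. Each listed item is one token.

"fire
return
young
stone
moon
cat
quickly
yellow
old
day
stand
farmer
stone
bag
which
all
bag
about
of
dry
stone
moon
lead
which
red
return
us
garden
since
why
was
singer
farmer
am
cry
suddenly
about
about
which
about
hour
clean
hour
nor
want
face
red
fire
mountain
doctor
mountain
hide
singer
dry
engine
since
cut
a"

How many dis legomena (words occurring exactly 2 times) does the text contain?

Frequencies: about:4, stone:3, which:3, fire:2, return:2, moon:2, farmer:2, bag:2, dry:2, red:2, since:2, singer:2, hour:2, mountain:2, young:1, cat:1, quickly:1, yellow:1, old:1, day:1, … (20 more, each freq 1)
Words with frequency 2: bag, dry, farmer, fire, hour, moon, mountain, red, return, since, singer

11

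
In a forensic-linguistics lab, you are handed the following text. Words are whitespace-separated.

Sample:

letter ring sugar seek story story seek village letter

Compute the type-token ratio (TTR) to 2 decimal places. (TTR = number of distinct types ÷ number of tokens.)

0.67

N = 9 tokens, V = 6 types.
TTR = V / N = 6 / 9 = 0.67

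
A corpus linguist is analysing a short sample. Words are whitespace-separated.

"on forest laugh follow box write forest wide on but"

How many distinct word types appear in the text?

Distinct types: {box, but, follow, forest, laugh, on, wide, write}
V = 8

8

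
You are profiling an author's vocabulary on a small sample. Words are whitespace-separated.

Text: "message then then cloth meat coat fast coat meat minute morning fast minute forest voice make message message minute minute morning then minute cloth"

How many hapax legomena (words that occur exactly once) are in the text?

3

Frequencies: minute:5, message:3, then:3, cloth:2, meat:2, coat:2, fast:2, morning:2, forest:1, voice:1, make:1
Hapax (freq=1): forest, make, voice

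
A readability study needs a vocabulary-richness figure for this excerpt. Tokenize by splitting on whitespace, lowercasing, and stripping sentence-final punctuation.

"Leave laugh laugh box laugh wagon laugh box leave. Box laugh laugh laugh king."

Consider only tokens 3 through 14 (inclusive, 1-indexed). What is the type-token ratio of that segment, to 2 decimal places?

Segment tokens 3–14: laugh, box, laugh, wagon, laugh, box, leave, box, laugh, laugh, laugh, king
Segment N = 12, segment V = 5.
TTR = 5 / 12 = 0.42

0.42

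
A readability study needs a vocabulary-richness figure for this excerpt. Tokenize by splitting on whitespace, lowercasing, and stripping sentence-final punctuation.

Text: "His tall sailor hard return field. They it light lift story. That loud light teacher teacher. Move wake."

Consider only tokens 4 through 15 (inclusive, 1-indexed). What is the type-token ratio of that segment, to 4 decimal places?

Segment tokens 4–15: hard, return, field, they, it, light, lift, story, that, loud, light, teacher
Segment N = 12, segment V = 11.
TTR = 11 / 12 = 0.9167

0.9167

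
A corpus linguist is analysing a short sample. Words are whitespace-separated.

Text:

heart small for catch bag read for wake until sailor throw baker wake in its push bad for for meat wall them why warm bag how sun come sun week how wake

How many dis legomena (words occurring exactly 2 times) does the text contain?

Frequencies: for:4, wake:3, bag:2, how:2, sun:2, heart:1, small:1, catch:1, read:1, until:1, sailor:1, throw:1, baker:1, in:1, its:1, push:1, bad:1, meat:1, wall:1, them:1, … (4 more, each freq 1)
Words with frequency 2: bag, how, sun

3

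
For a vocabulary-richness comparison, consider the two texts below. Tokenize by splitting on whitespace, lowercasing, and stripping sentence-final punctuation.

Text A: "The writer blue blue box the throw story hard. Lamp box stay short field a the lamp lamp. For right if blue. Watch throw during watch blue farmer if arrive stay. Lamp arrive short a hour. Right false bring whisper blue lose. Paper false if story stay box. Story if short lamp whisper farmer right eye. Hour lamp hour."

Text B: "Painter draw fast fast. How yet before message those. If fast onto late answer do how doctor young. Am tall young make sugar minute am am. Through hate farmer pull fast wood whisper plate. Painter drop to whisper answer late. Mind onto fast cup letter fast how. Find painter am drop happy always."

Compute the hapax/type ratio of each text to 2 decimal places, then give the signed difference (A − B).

-0.36

A: hapax=9, V=26, ratio=0.35
B: hapax=25, V=35, ratio=0.71
Difference = 0.35 − 0.71 = -0.36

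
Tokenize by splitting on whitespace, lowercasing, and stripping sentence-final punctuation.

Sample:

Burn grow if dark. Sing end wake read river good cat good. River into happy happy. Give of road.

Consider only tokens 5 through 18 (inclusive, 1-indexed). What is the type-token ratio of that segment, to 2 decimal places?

Segment tokens 5–18: sing, end, wake, read, river, good, cat, good, river, into, happy, happy, give, of
Segment N = 14, segment V = 11.
TTR = 11 / 14 = 0.79

0.79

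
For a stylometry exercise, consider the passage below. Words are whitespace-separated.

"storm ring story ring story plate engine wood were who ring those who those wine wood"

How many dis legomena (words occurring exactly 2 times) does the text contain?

Frequencies: ring:3, story:2, wood:2, who:2, those:2, storm:1, plate:1, engine:1, were:1, wine:1
Words with frequency 2: story, those, who, wood

4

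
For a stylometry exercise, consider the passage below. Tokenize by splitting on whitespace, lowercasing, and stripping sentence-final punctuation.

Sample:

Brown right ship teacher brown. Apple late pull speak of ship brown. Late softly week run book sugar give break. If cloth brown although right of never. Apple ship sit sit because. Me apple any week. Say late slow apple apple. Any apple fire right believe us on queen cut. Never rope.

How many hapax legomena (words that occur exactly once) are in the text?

Frequencies: apple:6, brown:4, right:3, ship:3, late:3, of:2, week:2, never:2, sit:2, any:2, teacher:1, pull:1, speak:1, softly:1, run:1, book:1, sugar:1, give:1, break:1, if:1, … (13 more, each freq 1)
Hapax (freq=1): although, because, believe, book, break, cloth, cut, fire, give, if, me, on, pull, queen, rope, run, say, slow, softly, speak, sugar, teacher, us

23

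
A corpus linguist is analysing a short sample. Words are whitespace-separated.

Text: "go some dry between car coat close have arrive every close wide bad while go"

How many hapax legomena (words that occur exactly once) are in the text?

11

Frequencies: go:2, close:2, some:1, dry:1, between:1, car:1, coat:1, have:1, arrive:1, every:1, wide:1, bad:1, while:1
Hapax (freq=1): arrive, bad, between, car, coat, dry, every, have, some, while, wide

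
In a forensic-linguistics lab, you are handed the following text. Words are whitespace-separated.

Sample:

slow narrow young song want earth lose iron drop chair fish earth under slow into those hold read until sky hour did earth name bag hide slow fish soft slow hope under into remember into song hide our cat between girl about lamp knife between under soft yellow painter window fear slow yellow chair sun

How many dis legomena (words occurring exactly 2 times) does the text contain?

Frequencies: slow:5, earth:3, under:3, into:3, song:2, chair:2, fish:2, hide:2, soft:2, between:2, yellow:2, narrow:1, young:1, want:1, lose:1, iron:1, drop:1, those:1, hold:1, read:1, … (18 more, each freq 1)
Words with frequency 2: between, chair, fish, hide, soft, song, yellow

7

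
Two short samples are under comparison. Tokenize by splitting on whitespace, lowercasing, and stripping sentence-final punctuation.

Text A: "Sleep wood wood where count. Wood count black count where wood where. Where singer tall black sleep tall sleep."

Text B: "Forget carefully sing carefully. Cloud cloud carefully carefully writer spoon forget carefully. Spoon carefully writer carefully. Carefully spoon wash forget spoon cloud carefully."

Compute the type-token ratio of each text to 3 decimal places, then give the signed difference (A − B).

TTR(A) = 7/19 = 0.368
TTR(B) = 7/23 = 0.304
Difference = 0.368 − 0.304 = 0.064

0.064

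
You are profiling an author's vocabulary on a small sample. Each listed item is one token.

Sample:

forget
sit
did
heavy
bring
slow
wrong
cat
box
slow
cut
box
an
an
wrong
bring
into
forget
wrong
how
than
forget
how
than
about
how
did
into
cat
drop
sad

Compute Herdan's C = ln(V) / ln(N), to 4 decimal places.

N = 31, V = 17.
ln(V) = 2.833213, ln(N) = 3.433987
C = 2.833213 / 3.433987 = 0.8251

0.8251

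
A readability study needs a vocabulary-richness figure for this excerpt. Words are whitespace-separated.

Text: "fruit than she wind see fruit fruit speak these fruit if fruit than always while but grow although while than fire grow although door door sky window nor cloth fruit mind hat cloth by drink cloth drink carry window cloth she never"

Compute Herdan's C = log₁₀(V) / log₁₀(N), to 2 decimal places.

N = 42, V = 25.
log₁₀(V) = 1.397940, log₁₀(N) = 1.623249
C = 1.397940 / 1.623249 = 0.86

0.86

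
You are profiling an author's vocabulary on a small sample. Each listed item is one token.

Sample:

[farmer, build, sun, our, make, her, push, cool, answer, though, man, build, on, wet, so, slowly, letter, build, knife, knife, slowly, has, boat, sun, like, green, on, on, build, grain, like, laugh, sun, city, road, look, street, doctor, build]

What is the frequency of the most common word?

5

Frequencies: build:5, sun:3, on:3, slowly:2, knife:2, like:2, farmer:1, our:1, make:1, her:1, push:1, cool:1, answer:1, though:1, man:1, wet:1, so:1, letter:1, has:1, boat:1, … (8 more, each freq 1)
Most common: 'build' with frequency 5.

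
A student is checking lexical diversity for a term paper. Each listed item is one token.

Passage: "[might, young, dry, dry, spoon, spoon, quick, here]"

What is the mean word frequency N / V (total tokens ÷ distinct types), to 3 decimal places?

N = 8 tokens, V = 6 types.
Mean frequency = N / V = 8 / 6 = 1.333

1.333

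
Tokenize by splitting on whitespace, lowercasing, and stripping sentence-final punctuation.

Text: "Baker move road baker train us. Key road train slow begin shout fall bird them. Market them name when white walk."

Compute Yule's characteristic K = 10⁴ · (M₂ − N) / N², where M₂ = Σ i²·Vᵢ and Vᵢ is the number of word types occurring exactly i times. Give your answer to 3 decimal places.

Frequencies: baker:2, road:2, train:2, them:2, move:1, us:1, key:1, slow:1, begin:1, shout:1, fall:1, bird:1, market:1, name:1, when:1, white:1, walk:1
N = 21. Frequency spectrum: V_1=13, V_2=4
M₂ = 1²·13 + 2²·4 = 29
K = 10000 × (29 − 21) / 21² = 181.406

181.406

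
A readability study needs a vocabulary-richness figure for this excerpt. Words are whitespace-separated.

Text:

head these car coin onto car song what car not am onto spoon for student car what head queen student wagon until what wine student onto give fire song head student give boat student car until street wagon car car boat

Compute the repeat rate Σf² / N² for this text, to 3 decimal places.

Frequencies: car:7, student:5, head:3, onto:3, what:3, song:2, wagon:2, until:2, give:2, boat:2, these:1, coin:1, not:1, am:1, spoon:1, for:1, queen:1, wine:1, fire:1, street:1
Σf² = 131; N² = 1681
Repeat rate = 131 / 1681 = 0.078

0.078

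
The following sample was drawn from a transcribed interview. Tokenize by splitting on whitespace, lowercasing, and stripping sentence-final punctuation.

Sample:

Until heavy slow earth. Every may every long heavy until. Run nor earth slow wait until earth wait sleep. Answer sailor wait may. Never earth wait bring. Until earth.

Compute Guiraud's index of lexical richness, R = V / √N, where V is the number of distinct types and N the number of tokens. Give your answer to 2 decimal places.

2.79

N = 29, V = 15.
√N = 5.385165
R = 15 / 5.385165 = 2.79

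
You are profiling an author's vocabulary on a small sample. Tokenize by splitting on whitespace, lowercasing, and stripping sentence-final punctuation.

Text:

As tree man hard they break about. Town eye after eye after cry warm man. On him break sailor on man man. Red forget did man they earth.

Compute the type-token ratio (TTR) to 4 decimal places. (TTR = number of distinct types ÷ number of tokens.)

0.6786

N = 28 tokens, V = 19 types.
TTR = V / N = 19 / 28 = 0.6786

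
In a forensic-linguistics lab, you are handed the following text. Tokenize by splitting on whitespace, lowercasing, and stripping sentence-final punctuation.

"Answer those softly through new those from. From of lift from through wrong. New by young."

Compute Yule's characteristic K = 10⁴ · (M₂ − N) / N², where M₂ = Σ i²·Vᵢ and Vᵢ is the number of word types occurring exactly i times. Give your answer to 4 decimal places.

468.7500

Frequencies: from:3, those:2, through:2, new:2, answer:1, softly:1, of:1, lift:1, wrong:1, by:1, young:1
N = 16. Frequency spectrum: V_1=7, V_2=3, V_3=1
M₂ = 1²·7 + 2²·3 + 3²·1 = 28
K = 10000 × (28 − 16) / 16² = 468.7500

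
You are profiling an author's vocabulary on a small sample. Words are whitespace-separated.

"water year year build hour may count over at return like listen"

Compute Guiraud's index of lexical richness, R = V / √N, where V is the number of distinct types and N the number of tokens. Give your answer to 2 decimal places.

3.18

N = 12, V = 11.
√N = 3.464102
R = 11 / 3.464102 = 3.18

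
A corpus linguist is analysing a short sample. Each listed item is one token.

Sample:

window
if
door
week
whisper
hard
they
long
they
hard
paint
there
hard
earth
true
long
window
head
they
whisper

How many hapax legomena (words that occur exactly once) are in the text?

Frequencies: hard:3, they:3, window:2, whisper:2, long:2, if:1, door:1, week:1, paint:1, there:1, earth:1, true:1, head:1
Hapax (freq=1): door, earth, head, if, paint, there, true, week

8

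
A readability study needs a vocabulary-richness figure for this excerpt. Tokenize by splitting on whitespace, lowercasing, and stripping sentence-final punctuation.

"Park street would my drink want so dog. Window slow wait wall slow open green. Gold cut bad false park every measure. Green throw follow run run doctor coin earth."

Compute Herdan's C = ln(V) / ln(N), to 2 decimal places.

0.96

N = 30, V = 26.
ln(V) = 3.258097, ln(N) = 3.401197
C = 3.258097 / 3.401197 = 0.96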